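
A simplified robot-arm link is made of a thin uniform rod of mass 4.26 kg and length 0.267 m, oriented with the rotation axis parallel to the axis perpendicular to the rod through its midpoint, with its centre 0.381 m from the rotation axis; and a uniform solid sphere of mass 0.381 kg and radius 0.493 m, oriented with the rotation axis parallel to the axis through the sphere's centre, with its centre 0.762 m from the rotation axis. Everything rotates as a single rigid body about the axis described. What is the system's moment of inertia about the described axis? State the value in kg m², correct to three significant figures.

Thin rod: I_cm = (1/12)ML² = (1/12)(4.26)(0.267)² = 0.025308 kg m²; centre at d = 0.381 m, so I = I_cm + Md² gives I = 0.025308 + (4.26)(0.381)² = 0.64369 kg m².
Solid sphere: I_cm = (2/5)MR² = (2/5)(0.381)(0.493)² = 0.037041 kg m²; centre at d = 0.762 m, so I = I_cm + Md² gives I = 0.037041 + (0.381)(0.762)² = 0.25827 kg m².
Total I = 0.64369 + 0.25827 = 0.90196 kg m².

0.902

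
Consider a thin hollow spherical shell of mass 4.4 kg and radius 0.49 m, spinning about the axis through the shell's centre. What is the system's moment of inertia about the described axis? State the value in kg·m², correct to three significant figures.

I_cm = (2/3)MR² = (2/3)(4.4)(0.49)² = 0.70429 kg·m²; axis through the centre, so I = 0.70429 kg·m².

0.704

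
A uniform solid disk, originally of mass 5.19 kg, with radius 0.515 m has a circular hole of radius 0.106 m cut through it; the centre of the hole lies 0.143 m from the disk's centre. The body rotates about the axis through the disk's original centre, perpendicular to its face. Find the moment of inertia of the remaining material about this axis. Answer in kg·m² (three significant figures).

0.683

Unpierced body about its centre: I₀ = (1/2)MR² = (1/2)(5.19)(0.515)² = 0.68826 kg·m².
The removed disk has mass m = M·(r/R)² = (5.19)(0.106/0.515)² = 0.21987 kg (same uniform areal density).
Its moment of inertia about the rotation axis (parallel-axis theorem): I_hole = (1/2)mr² + md² = (1/2)(0.21987)(0.106)² + (0.21987)(0.143)² = 0.0057313 kg·m².
Treating the hole as negative mass, I = I₀ − I_hole = 0.68826 − 0.0057313 = 0.68253 kg·m².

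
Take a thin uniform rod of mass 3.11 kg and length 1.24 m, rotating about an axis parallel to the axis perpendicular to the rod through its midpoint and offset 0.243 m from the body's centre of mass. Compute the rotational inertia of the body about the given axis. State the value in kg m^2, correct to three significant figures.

I_cm = (1/12)ML² = (1/12)(3.11)(1.24)² = 0.39849 kg m^2; centre at d = 0.243 m, so I = I_cm + Md² gives I = 0.39849 + (3.11)(0.243)² = 0.58214 kg m^2.

0.582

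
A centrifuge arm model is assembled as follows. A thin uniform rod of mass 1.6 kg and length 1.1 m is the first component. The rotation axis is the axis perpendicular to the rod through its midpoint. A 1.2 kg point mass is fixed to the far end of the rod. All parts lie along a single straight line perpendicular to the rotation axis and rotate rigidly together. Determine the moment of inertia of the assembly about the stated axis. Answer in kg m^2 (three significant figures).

0.524

Thin rod: I_cm = (1/12)ML² = (1/12)(1.6)(1.1)² = 0.16133 kg m^2; axis through the centre, so I = 0.16133 kg m^2.
Point mass: I_cm = 0; centre at d = 0.55 m, so the parallel axis theorem gives I = 0 + (1.2)(0.55)² = 0.363 kg m^2.
Total I = 0.16133 + 0.363 = 0.52433 kg m^2.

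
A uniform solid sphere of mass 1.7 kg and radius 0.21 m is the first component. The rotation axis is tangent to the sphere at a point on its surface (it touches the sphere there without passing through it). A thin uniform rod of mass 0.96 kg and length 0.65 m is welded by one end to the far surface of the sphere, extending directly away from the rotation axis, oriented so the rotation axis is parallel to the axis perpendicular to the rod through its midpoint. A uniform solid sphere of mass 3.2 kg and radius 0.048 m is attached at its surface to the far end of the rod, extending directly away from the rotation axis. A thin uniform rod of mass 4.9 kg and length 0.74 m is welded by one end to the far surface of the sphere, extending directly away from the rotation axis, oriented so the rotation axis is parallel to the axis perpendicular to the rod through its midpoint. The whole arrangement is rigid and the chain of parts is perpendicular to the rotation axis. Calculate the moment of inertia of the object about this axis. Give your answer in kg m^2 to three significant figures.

Solid sphere: I_cm = (2/5)MR² = (2/5)(1.7)(0.21)² = 0.029988 kg m^2; centre at d = 0.21 m, so the parallel axis theorem gives I = 0.029988 + (1.7)(0.21)² = 0.10496 kg m^2.
Thin rod: I_cm = (1/12)ML² = (1/12)(0.96)(0.65)² = 0.0338 kg m^2; centre at d = 0.21 + 0.21 + 0.325 = 0.745 m, so the parallel axis theorem gives I = 0.0338 + (0.96)(0.745)² = 0.56662 kg m^2.
Solid sphere: I_cm = (2/5)MR² = (2/5)(3.2)(0.048)² = 0.0029491 kg m^2; centre at d = 0.21 + 0.21 + 0.325 + 0.325 + 0.048 = 1.118 m, so the parallel axis theorem gives I = 0.0029491 + (3.2)(1.118)² = 4.0027 kg m^2.
Thin rod: I_cm = (1/12)ML² = (1/12)(4.9)(0.74)² = 0.2236 kg m^2; centre at d = 0.21 + 0.21 + 0.325 + 0.325 + 0.048 + 0.048 + 0.37 = 1.536 m, so the parallel axis theorem gives I = 0.2236 + (4.9)(1.536)² = 11.784 kg m^2.
Total I = 0.10496 + 0.56662 + 4.0027 + 11.784 = 16.458 kg m^2.

16.5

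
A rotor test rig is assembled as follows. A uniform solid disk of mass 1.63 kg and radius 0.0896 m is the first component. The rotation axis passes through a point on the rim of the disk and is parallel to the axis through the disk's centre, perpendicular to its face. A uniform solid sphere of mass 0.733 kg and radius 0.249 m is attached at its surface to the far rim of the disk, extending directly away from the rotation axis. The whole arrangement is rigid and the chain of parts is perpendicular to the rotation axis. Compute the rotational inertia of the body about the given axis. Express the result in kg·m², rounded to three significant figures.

Solid disk: I_cm = (1/2)MR² = (1/2)(1.63)(0.0896)² = 0.006543 kg·m²; centre at d = 0.0896 m, so the parallel axis theorem gives I = 0.006543 + (1.63)(0.0896)² = 0.019629 kg·m².
Solid sphere: I_cm = (2/5)MR² = (2/5)(0.733)(0.249)² = 0.018179 kg·m²; centre at d = 0.0896 + 0.0896 + 0.249 = 0.4282 m, so the parallel axis theorem gives I = 0.018179 + (0.733)(0.4282)² = 0.15258 kg·m².
Total I = 0.019629 + 0.15258 = 0.17221 kg·m².

0.172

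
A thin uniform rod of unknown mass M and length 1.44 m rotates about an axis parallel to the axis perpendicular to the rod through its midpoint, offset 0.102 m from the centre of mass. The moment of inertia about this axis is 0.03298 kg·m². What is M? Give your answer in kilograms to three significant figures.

0.180

I = I_cm + Md² = (1/12)ML² + Md² = M·[0.0833333·(1.44)² + (0.102)²] = M·0.1832.
So M = 0.03298 / 0.1832 = 0.18002 kg.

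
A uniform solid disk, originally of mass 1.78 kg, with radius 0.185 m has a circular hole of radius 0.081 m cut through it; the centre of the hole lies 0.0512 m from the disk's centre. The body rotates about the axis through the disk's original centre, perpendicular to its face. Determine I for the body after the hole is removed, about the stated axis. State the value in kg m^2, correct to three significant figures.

0.0284

Unpierced body about its centre: I₀ = (1/2)MR² = (1/2)(1.78)(0.185)² = 0.03046 kg m^2.
The removed disk has mass m = M·(r/R)² = (1.78)(0.081/0.185)² = 0.34123 kg (same uniform areal density).
Its moment of inertia about the rotation axis (parallel-axis theorem): I_hole = (1/2)mr² + md² = (1/2)(0.34123)(0.081)² + (0.34123)(0.0512)² = 0.0020139 kg m^2.
Treating the hole as negative mass, I = I₀ − I_hole = 0.03046 − 0.0020139 = 0.028446 kg m^2.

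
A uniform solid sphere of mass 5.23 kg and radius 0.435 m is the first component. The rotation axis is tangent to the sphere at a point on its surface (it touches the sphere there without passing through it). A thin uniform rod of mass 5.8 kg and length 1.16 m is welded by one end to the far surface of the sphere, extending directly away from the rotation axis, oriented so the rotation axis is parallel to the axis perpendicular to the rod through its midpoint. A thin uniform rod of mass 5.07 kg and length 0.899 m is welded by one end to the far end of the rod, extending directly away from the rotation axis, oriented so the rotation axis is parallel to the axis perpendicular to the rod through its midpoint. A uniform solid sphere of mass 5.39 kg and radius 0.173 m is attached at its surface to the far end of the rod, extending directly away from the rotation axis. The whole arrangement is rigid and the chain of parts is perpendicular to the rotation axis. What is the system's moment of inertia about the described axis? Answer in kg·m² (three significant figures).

97.7

Solid sphere: I_cm = (2/5)MR² = (2/5)(5.23)(0.435)² = 0.39586 kg·m²; centre at d = 0.435 m, so the parallel axis theorem gives I = 0.39586 + (5.23)(0.435)² = 1.3855 kg·m².
Thin rod: I_cm = (1/12)ML² = (1/12)(5.8)(1.16)² = 0.65037 kg·m²; centre at d = 0.435 + 0.435 + 0.58 = 1.45 m, so the parallel axis theorem gives I = 0.65037 + (5.8)(1.45)² = 12.845 kg·m².
Thin rod: I_cm = (1/12)ML² = (1/12)(5.07)(0.899)² = 0.34146 kg·m²; centre at d = 0.435 + 0.435 + 0.58 + 0.58 + 0.4495 = 2.4795 m, so the parallel axis theorem gives I = 0.34146 + (5.07)(2.4795)² = 31.511 kg·m².
Solid sphere: I_cm = (2/5)MR² = (2/5)(5.39)(0.173)² = 0.064527 kg·m²; centre at d = 0.435 + 0.435 + 0.58 + 0.58 + 0.4495 + 0.4495 + 0.173 = 3.102 m, so the parallel axis theorem gives I = 0.064527 + (5.39)(3.102)² = 51.929 kg·m².
Total I = 1.3855 + 12.845 + 31.511 + 51.929 = 97.671 kg·m².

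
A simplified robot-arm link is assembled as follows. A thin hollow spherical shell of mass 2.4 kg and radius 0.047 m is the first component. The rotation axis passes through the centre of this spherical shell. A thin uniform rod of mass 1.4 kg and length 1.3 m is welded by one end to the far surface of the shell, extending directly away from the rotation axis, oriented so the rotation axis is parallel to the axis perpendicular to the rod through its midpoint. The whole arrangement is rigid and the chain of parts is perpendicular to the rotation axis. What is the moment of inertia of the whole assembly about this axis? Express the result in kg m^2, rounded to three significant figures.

Spherical shell: I_cm = (2/3)MR² = (2/3)(2.4)(0.047)² = 0.0035344 kg m^2; axis through the centre, so I = 0.0035344 kg m^2.
Thin rod: I_cm = (1/12)ML² = (1/12)(1.4)(1.3)² = 0.19717 kg m^2; centre at d = 0.047 + 0.65 = 0.697 m, so the parallel axis theorem gives I = 0.19717 + (1.4)(0.697)² = 0.8773 kg m^2.
Total I = 0.0035344 + 0.8773 = 0.88083 kg m^2.

0.881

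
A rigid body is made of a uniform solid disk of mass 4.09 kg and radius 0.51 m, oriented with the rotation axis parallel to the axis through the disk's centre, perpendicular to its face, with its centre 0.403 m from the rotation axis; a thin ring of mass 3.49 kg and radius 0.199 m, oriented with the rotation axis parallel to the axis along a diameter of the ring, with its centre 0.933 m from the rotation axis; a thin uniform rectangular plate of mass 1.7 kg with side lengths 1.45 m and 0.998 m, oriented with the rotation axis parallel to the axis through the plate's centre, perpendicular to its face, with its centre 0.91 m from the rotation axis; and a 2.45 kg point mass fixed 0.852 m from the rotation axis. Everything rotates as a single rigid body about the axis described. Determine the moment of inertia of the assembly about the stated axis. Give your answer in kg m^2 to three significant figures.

7.93

Solid disk: I_cm = (1/2)MR² = (1/2)(4.09)(0.51)² = 0.5319 kg m^2; centre at d = 0.403 m, so I = I_cm + Md² gives I = 0.5319 + (4.09)(0.403)² = 1.1962 kg m^2.
Thin ring: I_cm = (1/2)MR² = (1/2)(3.49)(0.199)² = 0.069104 kg m^2; centre at d = 0.933 m, so I = I_cm + Md² gives I = 0.069104 + (3.49)(0.933)² = 3.1071 kg m^2.
Rectangular plate: I_cm = (1/12)M(a²+b²) = (1/12)(1.7)[(1.45)² + (0.998)²] = 0.43895 kg m^2; centre at d = 0.91 m, so I = I_cm + Md² gives I = 0.43895 + (1.7)(0.91)² = 1.8467 kg m^2.
Point mass: I_cm = 0; centre at d = 0.852 m, so I = I_cm + Md² gives I = 0 + (2.45)(0.852)² = 1.7785 kg m^2.
Total I = 1.1962 + 3.1071 + 1.8467 + 1.7785 = 7.9285 kg m^2.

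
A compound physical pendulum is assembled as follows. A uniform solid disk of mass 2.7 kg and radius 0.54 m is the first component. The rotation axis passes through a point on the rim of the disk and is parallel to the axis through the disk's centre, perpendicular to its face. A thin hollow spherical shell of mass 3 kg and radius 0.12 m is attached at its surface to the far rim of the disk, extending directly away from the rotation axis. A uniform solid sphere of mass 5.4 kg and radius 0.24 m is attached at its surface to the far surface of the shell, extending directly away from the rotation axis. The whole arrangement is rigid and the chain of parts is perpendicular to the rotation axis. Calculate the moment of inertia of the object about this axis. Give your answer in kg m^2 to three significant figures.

Solid disk: I_cm = (1/2)MR² = (1/2)(2.7)(0.54)² = 0.39366 kg m^2; centre at d = 0.54 m, so I = I_cm + Md² gives I = 0.39366 + (2.7)(0.54)² = 1.181 kg m^2.
Spherical shell: I_cm = (2/3)MR² = (2/3)(3)(0.12)² = 0.0288 kg m^2; centre at d = 0.54 + 0.54 + 0.12 = 1.2 m, so I = I_cm + Md² gives I = 0.0288 + (3)(1.2)² = 4.3488 kg m^2.
Solid sphere: I_cm = (2/5)MR² = (2/5)(5.4)(0.24)² = 0.12442 kg m^2; centre at d = 0.54 + 0.54 + 0.12 + 0.12 + 0.24 = 1.56 m, so I = I_cm + Md² gives I = 0.12442 + (5.4)(1.56)² = 13.266 kg m^2.
Total I = 1.181 + 4.3488 + 13.266 = 18.796 kg m^2.

18.8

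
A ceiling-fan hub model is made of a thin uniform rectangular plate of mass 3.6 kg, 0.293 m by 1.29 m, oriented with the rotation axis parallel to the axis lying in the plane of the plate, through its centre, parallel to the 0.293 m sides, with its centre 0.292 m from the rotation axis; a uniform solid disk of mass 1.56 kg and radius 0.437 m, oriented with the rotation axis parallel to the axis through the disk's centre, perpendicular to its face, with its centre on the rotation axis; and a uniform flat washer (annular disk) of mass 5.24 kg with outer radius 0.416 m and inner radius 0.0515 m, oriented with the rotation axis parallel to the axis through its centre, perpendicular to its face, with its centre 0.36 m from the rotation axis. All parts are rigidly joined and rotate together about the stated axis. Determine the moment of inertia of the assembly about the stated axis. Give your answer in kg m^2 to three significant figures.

2.09

Rectangular plate: I_cm = (1/12)Mb² = (1/12)(3.6)(1.29)² = 0.49923 kg m^2; centre at d = 0.292 m, so I = I_cm + Md² gives I = 0.49923 + (3.6)(0.292)² = 0.80618 kg m^2.
Solid disk: I_cm = (1/2)MR² = (1/2)(1.56)(0.437)² = 0.14896 kg m^2; axis through the centre, so I = 0.14896 kg m^2.
Annular disk: I_cm = (1/2)M(R²+r²) = (1/2)(5.24)[(0.416)² + (0.0515)²] = 0.46036 kg m^2; centre at d = 0.36 m, so I = I_cm + Md² gives I = 0.46036 + (5.24)(0.36)² = 1.1395 kg m^2.
Total I = 0.80618 + 0.14896 + 1.1395 = 2.0946 kg m^2.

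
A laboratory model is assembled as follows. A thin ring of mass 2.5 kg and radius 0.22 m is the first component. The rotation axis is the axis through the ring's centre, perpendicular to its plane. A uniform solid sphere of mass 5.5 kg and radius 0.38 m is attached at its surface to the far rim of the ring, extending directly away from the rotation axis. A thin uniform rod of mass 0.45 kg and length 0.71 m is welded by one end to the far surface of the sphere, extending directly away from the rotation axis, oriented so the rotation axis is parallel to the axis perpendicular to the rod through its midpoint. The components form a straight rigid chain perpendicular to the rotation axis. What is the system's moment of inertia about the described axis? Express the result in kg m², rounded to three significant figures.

3.24

Thin ring: I_cm = MR² = (2.5)(0.22)² = 0.121 kg m²; axis through the centre, so I = 0.121 kg m².
Solid sphere: I_cm = (2/5)MR² = (2/5)(5.5)(0.38)² = 0.31768 kg m²; centre at d = 0.22 + 0.38 = 0.6 m, so I = I_cm + Md² gives I = 0.31768 + (5.5)(0.6)² = 2.2977 kg m².
Thin rod: I_cm = (1/12)ML² = (1/12)(0.45)(0.71)² = 0.018904 kg m²; centre at d = 0.22 + 0.38 + 0.38 + 0.355 = 1.335 m, so I = I_cm + Md² gives I = 0.018904 + (0.45)(1.335)² = 0.8209 kg m².
Total I = 0.121 + 2.2977 + 0.8209 = 3.2396 kg m².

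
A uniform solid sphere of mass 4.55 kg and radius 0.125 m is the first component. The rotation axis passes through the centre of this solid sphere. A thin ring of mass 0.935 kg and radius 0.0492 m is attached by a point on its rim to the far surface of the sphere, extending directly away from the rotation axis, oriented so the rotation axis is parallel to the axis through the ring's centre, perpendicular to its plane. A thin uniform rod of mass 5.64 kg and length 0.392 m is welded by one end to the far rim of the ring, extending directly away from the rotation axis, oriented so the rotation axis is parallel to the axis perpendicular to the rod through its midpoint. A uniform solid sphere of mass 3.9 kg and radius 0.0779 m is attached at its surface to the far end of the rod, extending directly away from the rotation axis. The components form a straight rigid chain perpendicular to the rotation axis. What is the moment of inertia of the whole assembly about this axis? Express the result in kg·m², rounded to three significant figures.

3.01

Solid sphere: I_cm = (2/5)MR² = (2/5)(4.55)(0.125)² = 0.028438 kg·m²; axis through the centre, so I = 0.028438 kg·m².
Thin ring: I_cm = MR² = (0.935)(0.0492)² = 0.0022633 kg·m²; centre at d = 0.125 + 0.0492 = 0.1742 m, so I = I_cm + Md² gives I = 0.0022633 + (0.935)(0.1742)² = 0.030636 kg·m².
Thin rod: I_cm = (1/12)ML² = (1/12)(5.64)(0.392)² = 0.072222 kg·m²; centre at d = 0.125 + 0.0492 + 0.0492 + 0.196 = 0.4194 m, so I = I_cm + Md² gives I = 0.072222 + (5.64)(0.4194)² = 1.0643 kg·m².
Solid sphere: I_cm = (2/5)MR² = (2/5)(3.9)(0.0779)² = 0.0094667 kg·m²; centre at d = 0.125 + 0.0492 + 0.0492 + 0.196 + 0.196 + 0.0779 = 0.6933 m, so I = I_cm + Md² gives I = 0.0094667 + (3.9)(0.6933)² = 1.8841 kg·m².
Total I = 0.028438 + 0.030636 + 1.0643 + 1.8841 = 3.0074 kg·m².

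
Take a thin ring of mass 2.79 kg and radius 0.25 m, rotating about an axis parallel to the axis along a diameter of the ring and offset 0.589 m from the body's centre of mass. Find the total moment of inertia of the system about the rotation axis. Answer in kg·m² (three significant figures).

1.06

I_cm = (1/2)MR² = (1/2)(2.79)(0.25)² = 0.087188 kg·m²; centre at d = 0.589 m, so I = I_cm + Md² gives I = 0.087188 + (2.79)(0.589)² = 1.0551 kg·m².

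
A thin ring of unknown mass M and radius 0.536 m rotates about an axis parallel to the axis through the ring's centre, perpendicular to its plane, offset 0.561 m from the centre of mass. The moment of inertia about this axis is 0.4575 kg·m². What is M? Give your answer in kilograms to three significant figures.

0.760

I = I_cm + Md² = MR² + Md² = M·[1·(0.536)² + (0.561)²] = M·0.60202.
So M = 0.4575 / 0.60202 = 0.75995 kg.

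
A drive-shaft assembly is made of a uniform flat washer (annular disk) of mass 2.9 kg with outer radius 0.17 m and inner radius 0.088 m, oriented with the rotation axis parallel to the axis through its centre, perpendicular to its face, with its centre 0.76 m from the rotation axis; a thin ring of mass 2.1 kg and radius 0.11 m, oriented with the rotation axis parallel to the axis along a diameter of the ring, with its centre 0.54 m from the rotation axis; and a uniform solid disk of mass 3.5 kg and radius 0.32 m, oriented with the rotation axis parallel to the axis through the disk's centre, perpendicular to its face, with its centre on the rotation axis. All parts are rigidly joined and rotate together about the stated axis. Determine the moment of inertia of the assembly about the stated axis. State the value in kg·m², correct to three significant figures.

Annular disk: I_cm = (1/2)M(R²+r²) = (1/2)(2.9)[(0.17)² + (0.088)²] = 0.053134 kg·m²; centre at d = 0.76 m, so the parallel axis theorem gives I = 0.053134 + (2.9)(0.76)² = 1.7282 kg·m².
Thin ring: I_cm = (1/2)MR² = (1/2)(2.1)(0.11)² = 0.012705 kg·m²; centre at d = 0.54 m, so the parallel axis theorem gives I = 0.012705 + (2.1)(0.54)² = 0.62507 kg·m².
Solid disk: I_cm = (1/2)MR² = (1/2)(3.5)(0.32)² = 0.1792 kg·m²; axis through the centre, so I = 0.1792 kg·m².
Total I = 1.7282 + 0.62507 + 0.1792 = 2.5324 kg·m².

2.53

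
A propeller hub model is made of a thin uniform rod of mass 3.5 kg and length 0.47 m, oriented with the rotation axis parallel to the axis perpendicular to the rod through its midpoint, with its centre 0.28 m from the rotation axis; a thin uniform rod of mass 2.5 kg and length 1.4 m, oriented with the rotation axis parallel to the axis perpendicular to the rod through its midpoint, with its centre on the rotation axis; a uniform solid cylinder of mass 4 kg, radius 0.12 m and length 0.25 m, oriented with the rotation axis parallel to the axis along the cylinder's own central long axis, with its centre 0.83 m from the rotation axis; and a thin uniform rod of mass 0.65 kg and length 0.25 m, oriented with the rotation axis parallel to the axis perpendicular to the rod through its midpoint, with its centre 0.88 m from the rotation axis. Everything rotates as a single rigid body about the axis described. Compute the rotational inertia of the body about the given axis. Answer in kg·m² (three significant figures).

4.04

Thin rod: I_cm = (1/12)ML² = (1/12)(3.5)(0.47)² = 0.064429 kg·m²; centre at d = 0.28 m, so the parallel axis theorem gives I = 0.064429 + (3.5)(0.28)² = 0.33883 kg·m².
Thin rod: I_cm = (1/12)ML² = (1/12)(2.5)(1.4)² = 0.40833 kg·m²; axis through the centre, so I = 0.40833 kg·m².
Solid cylinder: I_cm = (1/2)MR² = (1/2)(4)(0.12)² = 0.0288 kg·m²; centre at d = 0.83 m, so the parallel axis theorem gives I = 0.0288 + (4)(0.83)² = 2.7844 kg·m².
Thin rod: I_cm = (1/12)ML² = (1/12)(0.65)(0.25)² = 0.0033854 kg·m²; centre at d = 0.88 m, so the parallel axis theorem gives I = 0.0033854 + (0.65)(0.88)² = 0.50675 kg·m².
Total I = 0.33883 + 0.40833 + 2.7844 + 0.50675 = 4.0383 kg·m².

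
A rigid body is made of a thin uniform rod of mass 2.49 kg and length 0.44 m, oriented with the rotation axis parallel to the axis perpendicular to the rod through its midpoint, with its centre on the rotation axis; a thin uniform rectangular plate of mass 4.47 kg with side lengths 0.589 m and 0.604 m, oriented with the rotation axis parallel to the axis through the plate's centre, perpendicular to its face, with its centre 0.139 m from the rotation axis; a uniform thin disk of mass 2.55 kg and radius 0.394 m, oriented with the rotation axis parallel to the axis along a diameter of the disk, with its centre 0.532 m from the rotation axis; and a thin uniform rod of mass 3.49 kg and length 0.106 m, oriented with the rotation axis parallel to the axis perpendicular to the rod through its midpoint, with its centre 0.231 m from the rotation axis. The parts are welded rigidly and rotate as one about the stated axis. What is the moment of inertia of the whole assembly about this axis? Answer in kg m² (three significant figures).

Thin rod: I_cm = (1/12)ML² = (1/12)(2.49)(0.44)² = 0.040172 kg m²; axis through the centre, so I = 0.040172 kg m².
Rectangular plate: I_cm = (1/12)M(a²+b²) = (1/12)(4.47)[(0.589)² + (0.604)²] = 0.26512 kg m²; centre at d = 0.139 m, so the parallel axis theorem gives I = 0.26512 + (4.47)(0.139)² = 0.35149 kg m².
Thin disk: I_cm = (1/4)MR² = (1/4)(2.55)(0.394)² = 0.098963 kg m²; centre at d = 0.532 m, so the parallel axis theorem gives I = 0.098963 + (2.55)(0.532)² = 0.82067 kg m².
Thin rod: I_cm = (1/12)ML² = (1/12)(3.49)(0.106)² = 0.0032678 kg m²; centre at d = 0.231 m, so the parallel axis theorem gives I = 0.0032678 + (3.49)(0.231)² = 0.1895 kg m².
Total I = 0.040172 + 0.35149 + 0.82067 + 0.1895 = 1.4018 kg m².

1.40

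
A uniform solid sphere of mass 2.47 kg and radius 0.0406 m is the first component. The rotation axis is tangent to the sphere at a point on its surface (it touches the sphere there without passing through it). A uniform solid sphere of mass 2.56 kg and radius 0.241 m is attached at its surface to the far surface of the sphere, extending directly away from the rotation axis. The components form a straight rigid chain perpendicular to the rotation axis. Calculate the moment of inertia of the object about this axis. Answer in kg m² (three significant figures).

Solid sphere: I_cm = (2/5)MR² = (2/5)(2.47)(0.0406)² = 0.0016286 kg m²; centre at d = 0.0406 m, so I = I_cm + Md² gives I = 0.0016286 + (2.47)(0.0406)² = 0.0057 kg m².
Solid sphere: I_cm = (2/5)MR² = (2/5)(2.56)(0.241)² = 0.059475 kg m²; centre at d = 0.0406 + 0.0406 + 0.241 = 0.3222 m, so I = I_cm + Md² gives I = 0.059475 + (2.56)(0.3222)² = 0.32524 kg m².
Total I = 0.0057 + 0.32524 = 0.33094 kg m².

0.331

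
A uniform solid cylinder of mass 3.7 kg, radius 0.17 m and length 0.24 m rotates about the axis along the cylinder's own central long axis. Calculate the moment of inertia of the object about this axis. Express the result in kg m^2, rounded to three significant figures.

0.0535

I_cm = (1/2)MR² = (1/2)(3.7)(0.17)² = 0.053465 kg m^2; axis through the centre, so I = 0.053465 kg m^2.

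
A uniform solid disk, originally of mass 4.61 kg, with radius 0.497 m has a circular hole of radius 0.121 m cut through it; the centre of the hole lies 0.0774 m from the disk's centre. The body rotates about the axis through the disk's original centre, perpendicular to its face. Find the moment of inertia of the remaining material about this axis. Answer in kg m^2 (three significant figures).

Unpierced body about its centre: I₀ = (1/2)MR² = (1/2)(4.61)(0.497)² = 0.56936 kg m^2.
The removed disk has mass m = M·(r/R)² = (4.61)(0.121/0.497)² = 0.27325 kg (same uniform areal density).
Its moment of inertia about the rotation axis (parallel-axis theorem): I_hole = (1/2)mr² + md² = (1/2)(0.27325)(0.121)² + (0.27325)(0.0774)² = 0.0036373 kg m^2.
Treating the hole as negative mass, I = I₀ − I_hole = 0.56936 − 0.0036373 = 0.56572 kg m^2.

0.566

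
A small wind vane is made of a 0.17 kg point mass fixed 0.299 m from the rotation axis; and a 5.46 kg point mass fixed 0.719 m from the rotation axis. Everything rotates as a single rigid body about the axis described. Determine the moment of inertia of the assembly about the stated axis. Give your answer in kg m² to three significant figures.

2.84

Point mass: I_cm = 0; centre at d = 0.299 m, so I = I_cm + Md² gives I = 0 + (0.17)(0.299)² = 0.015198 kg m².
Point mass: I_cm = 0; centre at d = 0.719 m, so I = I_cm + Md² gives I = 0 + (5.46)(0.719)² = 2.8226 kg m².
Total I = 0.015198 + 2.8226 = 2.8378 kg m².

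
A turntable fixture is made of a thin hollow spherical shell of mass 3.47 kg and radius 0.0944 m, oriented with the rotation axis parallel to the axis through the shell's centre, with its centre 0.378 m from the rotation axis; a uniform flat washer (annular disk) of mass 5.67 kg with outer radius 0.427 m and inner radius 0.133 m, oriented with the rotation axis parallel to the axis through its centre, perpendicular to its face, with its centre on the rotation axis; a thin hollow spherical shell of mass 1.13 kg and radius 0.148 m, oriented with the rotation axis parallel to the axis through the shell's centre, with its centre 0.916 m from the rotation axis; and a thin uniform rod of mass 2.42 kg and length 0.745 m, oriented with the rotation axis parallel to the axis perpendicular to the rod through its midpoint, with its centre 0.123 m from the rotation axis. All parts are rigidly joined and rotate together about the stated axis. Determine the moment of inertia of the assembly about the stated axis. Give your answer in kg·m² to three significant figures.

2.20

Spherical shell: I_cm = (2/3)MR² = (2/3)(3.47)(0.0944)² = 0.020615 kg·m²; centre at d = 0.378 m, so I = I_cm + Md² gives I = 0.020615 + (3.47)(0.378)² = 0.51642 kg·m².
Annular disk: I_cm = (1/2)M(R²+r²) = (1/2)(5.67)[(0.427)² + (0.133)²] = 0.56705 kg·m²; axis through the centre, so I = 0.56705 kg·m².
Spherical shell: I_cm = (2/3)MR² = (2/3)(1.13)(0.148)² = 0.016501 kg·m²; centre at d = 0.916 m, so I = I_cm + Md² gives I = 0.016501 + (1.13)(0.916)² = 0.96463 kg·m².
Thin rod: I_cm = (1/12)ML² = (1/12)(2.42)(0.745)² = 0.11193 kg·m²; centre at d = 0.123 m, so I = I_cm + Md² gives I = 0.11193 + (2.42)(0.123)² = 0.14854 kg·m².
Total I = 0.51642 + 0.56705 + 0.96463 + 0.14854 = 2.1966 kg·m².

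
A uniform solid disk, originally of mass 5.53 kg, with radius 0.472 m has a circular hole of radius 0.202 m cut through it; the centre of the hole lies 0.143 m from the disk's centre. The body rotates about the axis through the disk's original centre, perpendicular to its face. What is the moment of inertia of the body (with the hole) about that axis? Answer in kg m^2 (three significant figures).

0.575

Unpierced body about its centre: I₀ = (1/2)MR² = (1/2)(5.53)(0.472)² = 0.616 kg m^2.
The removed disk has mass m = M·(r/R)² = (5.53)(0.202/0.472)² = 1.0128 kg (same uniform areal density).
Its moment of inertia about the rotation axis (parallel-axis theorem): I_hole = (1/2)mr² + md² = (1/2)(1.0128)(0.202)² + (1.0128)(0.143)² = 0.041376 kg m^2.
Treating the hole as negative mass, I = I₀ − I_hole = 0.616 − 0.041376 = 0.57462 kg m^2.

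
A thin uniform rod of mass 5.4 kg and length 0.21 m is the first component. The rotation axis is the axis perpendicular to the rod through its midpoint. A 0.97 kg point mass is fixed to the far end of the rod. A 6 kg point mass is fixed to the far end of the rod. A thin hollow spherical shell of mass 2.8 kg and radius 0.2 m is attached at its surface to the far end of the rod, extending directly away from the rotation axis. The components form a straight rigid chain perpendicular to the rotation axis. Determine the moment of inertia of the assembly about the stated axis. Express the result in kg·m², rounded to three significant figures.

0.432

Thin rod: I_cm = (1/12)ML² = (1/12)(5.4)(0.21)² = 0.019845 kg·m²; axis through the centre, so I = 0.019845 kg·m².
Point mass: I_cm = 0; centre at d = 0.105 m, so the parallel axis theorem gives I = 0 + (0.97)(0.105)² = 0.010694 kg·m².
Point mass: I_cm = 0; centre at d = 0.105 m, so the parallel axis theorem gives I = 0 + (6)(0.105)² = 0.06615 kg·m².
Spherical shell: I_cm = (2/3)MR² = (2/3)(2.8)(0.2)² = 0.074667 kg·m²; centre at d = 0.105 + 0.2 = 0.305 m, so the parallel axis theorem gives I = 0.074667 + (2.8)(0.305)² = 0.33514 kg·m².
Total I = 0.019845 + 0.010694 + 0.06615 + 0.33514 = 0.43183 kg·m².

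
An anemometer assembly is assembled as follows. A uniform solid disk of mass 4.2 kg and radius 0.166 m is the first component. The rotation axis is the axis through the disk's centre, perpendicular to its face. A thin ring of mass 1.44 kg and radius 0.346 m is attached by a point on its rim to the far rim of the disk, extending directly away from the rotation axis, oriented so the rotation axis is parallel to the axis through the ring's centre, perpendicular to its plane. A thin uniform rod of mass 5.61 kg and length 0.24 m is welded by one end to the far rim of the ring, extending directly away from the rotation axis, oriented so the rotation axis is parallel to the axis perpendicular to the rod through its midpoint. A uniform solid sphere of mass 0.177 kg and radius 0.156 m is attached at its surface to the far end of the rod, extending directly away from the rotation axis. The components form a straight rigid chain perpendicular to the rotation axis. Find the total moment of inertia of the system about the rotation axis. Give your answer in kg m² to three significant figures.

Solid disk: I_cm = (1/2)MR² = (1/2)(4.2)(0.166)² = 0.057868 kg m²; axis through the centre, so I = 0.057868 kg m².
Thin ring: I_cm = MR² = (1.44)(0.346)² = 0.17239 kg m²; centre at d = 0.166 + 0.346 = 0.512 m, so I = I_cm + Md² gives I = 0.17239 + (1.44)(0.512)² = 0.54988 kg m².
Thin rod: I_cm = (1/12)ML² = (1/12)(5.61)(0.24)² = 0.026928 kg m²; centre at d = 0.166 + 0.346 + 0.346 + 0.12 = 0.978 m, so I = I_cm + Md² gives I = 0.026928 + (5.61)(0.978)² = 5.3928 kg m².
Solid sphere: I_cm = (2/5)MR² = (2/5)(0.177)(0.156)² = 0.001723 kg m²; centre at d = 0.166 + 0.346 + 0.346 + 0.12 + 0.12 + 0.156 = 1.254 m, so I = I_cm + Md² gives I = 0.001723 + (0.177)(1.254)² = 0.28006 kg m².
Total I = 0.057868 + 0.54988 + 5.3928 + 0.28006 = 6.2806 kg m².

6.28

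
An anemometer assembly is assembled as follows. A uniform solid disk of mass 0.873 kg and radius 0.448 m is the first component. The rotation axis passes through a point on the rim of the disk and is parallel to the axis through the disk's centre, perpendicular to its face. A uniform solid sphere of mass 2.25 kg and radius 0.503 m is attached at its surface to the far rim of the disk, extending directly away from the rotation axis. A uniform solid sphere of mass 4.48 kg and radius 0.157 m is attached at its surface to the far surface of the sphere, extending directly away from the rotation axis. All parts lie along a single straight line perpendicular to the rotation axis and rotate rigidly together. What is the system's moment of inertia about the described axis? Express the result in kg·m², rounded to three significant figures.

Solid disk: I_cm = (1/2)MR² = (1/2)(0.873)(0.448)² = 0.087607 kg·m²; centre at d = 0.448 m, so the parallel axis theorem gives I = 0.087607 + (0.873)(0.448)² = 0.26282 kg·m².
Solid sphere: I_cm = (2/5)MR² = (2/5)(2.25)(0.503)² = 0.22771 kg·m²; centre at d = 0.448 + 0.448 + 0.503 = 1.399 m, so the parallel axis theorem gives I = 0.22771 + (2.25)(1.399)² = 4.6314 kg·m².
Solid sphere: I_cm = (2/5)MR² = (2/5)(4.48)(0.157)² = 0.044171 kg·m²; centre at d = 0.448 + 0.448 + 0.503 + 0.503 + 0.157 = 2.059 m, so the parallel axis theorem gives I = 0.044171 + (4.48)(2.059)² = 19.037 kg·m².
Total I = 0.26282 + 4.6314 + 19.037 = 23.931 kg·m².

23.9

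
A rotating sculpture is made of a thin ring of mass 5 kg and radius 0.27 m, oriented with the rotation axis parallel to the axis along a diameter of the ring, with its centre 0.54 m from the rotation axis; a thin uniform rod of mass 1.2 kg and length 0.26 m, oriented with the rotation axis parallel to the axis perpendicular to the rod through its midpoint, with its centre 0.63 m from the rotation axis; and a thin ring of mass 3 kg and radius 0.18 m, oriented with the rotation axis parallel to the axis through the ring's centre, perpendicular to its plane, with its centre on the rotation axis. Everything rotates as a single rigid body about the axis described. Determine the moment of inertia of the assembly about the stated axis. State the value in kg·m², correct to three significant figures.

Thin ring: I_cm = (1/2)MR² = (1/2)(5)(0.27)² = 0.18225 kg·m²; centre at d = 0.54 m, so I = I_cm + Md² gives I = 0.18225 + (5)(0.54)² = 1.6403 kg·m².
Thin rod: I_cm = (1/12)ML² = (1/12)(1.2)(0.26)² = 0.00676 kg·m²; centre at d = 0.63 m, so I = I_cm + Md² gives I = 0.00676 + (1.2)(0.63)² = 0.48304 kg·m².
Thin ring: I_cm = MR² = (3)(0.18)² = 0.0972 kg·m²; axis through the centre, so I = 0.0972 kg·m².
Total I = 1.6403 + 0.48304 + 0.0972 = 2.2205 kg·m².

2.22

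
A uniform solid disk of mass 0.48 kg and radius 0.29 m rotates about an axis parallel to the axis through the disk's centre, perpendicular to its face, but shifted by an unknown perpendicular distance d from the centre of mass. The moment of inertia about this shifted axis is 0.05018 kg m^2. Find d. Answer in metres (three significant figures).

0.250

About the centre-of-mass axis, I_cm = (1/2)MR² = (1/2)(0.48)(0.29)² = 0.020184 kg m^2.
Parallel axis theorem: I = I_cm + Md², so Md² = 0.05018 − 0.020184 = 0.029996 kg m^2.
d = √(0.029996 / 0.48) = 0.24998 m.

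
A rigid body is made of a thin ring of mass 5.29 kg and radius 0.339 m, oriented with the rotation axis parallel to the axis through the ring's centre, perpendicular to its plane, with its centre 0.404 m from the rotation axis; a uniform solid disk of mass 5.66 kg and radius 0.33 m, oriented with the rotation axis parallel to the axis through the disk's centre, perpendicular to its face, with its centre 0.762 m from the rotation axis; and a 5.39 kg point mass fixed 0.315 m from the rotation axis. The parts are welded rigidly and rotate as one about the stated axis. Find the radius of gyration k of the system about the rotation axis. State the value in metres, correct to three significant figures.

0.585

Thin ring: I_cm = MR² = (5.29)(0.339)² = 0.60793 kg m^2; centre at d = 0.404 m, so the parallel axis theorem gives I = 0.60793 + (5.29)(0.404)² = 1.4713 kg m^2.
Solid disk: I_cm = (1/2)MR² = (1/2)(5.66)(0.33)² = 0.30819 kg m^2; centre at d = 0.762 m, so the parallel axis theorem gives I = 0.30819 + (5.66)(0.762)² = 3.5946 kg m^2.
Point mass: I_cm = 0; centre at d = 0.315 m, so the parallel axis theorem gives I = 0 + (5.39)(0.315)² = 0.53482 kg m^2.
Total I = 5.6008 kg m^2; total mass M = 16.34 kg.
k = √(I/M) = √(5.6008/16.34) = 0.58546 m.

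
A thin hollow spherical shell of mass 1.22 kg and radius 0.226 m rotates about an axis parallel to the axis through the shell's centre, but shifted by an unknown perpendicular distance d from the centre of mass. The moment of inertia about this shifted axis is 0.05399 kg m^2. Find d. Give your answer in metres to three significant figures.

About the centre-of-mass axis, I_cm = (2/3)MR² = (2/3)(1.22)(0.226)² = 0.041542 kg m^2.
Parallel axis theorem: I = I_cm + Md², so Md² = 0.05399 − 0.041542 = 0.012448 kg m^2.
d = √(0.012448 / 1.22) = 0.10101 m.

0.101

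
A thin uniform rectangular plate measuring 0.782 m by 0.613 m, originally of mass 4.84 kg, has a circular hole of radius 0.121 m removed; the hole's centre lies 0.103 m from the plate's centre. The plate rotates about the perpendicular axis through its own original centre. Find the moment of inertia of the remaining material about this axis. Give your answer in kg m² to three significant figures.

Unpierced body about its centre: I₀ = (1/12)M(a²+b²) = (1/12)(4.84)[(0.782)² + (0.613)²] = 0.39821 kg m².
The removed disk has mass m = M·πr²/(ab) = (4.84)·π(0.121)²/(0.782·0.613) = 0.46441 kg (same uniform areal density).
Its moment of inertia about the rotation axis (parallel-axis theorem): I_hole = (1/2)mr² + md² = (1/2)(0.46441)(0.121)² + (0.46441)(0.103)² = 0.0083266 kg m².
Treating the hole as negative mass, I = I₀ − I_hole = 0.39821 − 0.0083266 = 0.38988 kg m².

0.390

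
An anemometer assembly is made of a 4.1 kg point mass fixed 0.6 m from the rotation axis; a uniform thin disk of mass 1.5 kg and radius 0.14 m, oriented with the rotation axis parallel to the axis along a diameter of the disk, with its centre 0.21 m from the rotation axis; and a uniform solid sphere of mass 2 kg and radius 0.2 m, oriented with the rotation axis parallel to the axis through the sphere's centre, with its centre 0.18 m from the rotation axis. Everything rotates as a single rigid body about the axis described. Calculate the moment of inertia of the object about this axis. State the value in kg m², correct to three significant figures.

1.65

Point mass: I_cm = 0; centre at d = 0.6 m, so I = I_cm + Md² gives I = 0 + (4.1)(0.6)² = 1.476 kg m².
Thin disk: I_cm = (1/4)MR² = (1/4)(1.5)(0.14)² = 0.00735 kg m²; centre at d = 0.21 m, so I = I_cm + Md² gives I = 0.00735 + (1.5)(0.21)² = 0.0735 kg m².
Solid sphere: I_cm = (2/5)MR² = (2/5)(2)(0.2)² = 0.032 kg m²; centre at d = 0.18 m, so I = I_cm + Md² gives I = 0.032 + (2)(0.18)² = 0.0968 kg m².
Total I = 1.476 + 0.0735 + 0.0968 = 1.6463 kg m².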